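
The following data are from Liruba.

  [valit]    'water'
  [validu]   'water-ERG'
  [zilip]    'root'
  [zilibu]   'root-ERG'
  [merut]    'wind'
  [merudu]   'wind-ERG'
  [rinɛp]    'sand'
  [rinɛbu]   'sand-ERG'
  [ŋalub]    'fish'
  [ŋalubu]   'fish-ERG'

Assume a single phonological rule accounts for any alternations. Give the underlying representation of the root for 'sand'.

The stem for 'sand' ends in [p] in [rinɛp] but [b] in [rinɛbu].
If /b/ were underlying and a rule turned it into [p] in isolation, 'fish' would also alternate; but it has [b] in both [ŋalub] and [ŋalubu].
The underlying segment must be /p/; voiceless stops become voiced between vowels, yielding [b] there.
The underlying form of 'sand' is therefore /rinɛp/.

/rinɛp/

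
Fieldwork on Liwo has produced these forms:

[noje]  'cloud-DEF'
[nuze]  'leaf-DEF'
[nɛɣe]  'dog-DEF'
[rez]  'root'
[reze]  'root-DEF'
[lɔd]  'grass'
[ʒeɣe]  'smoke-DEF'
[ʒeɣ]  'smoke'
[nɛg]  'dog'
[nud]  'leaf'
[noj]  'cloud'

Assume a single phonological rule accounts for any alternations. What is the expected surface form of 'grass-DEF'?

In [nud] and [nuze] the final segment of 'leaf' alternates: [d] ~ [z].
The stem 'root' ([rez], [reze]) shows [z] unchanged in both environments, so [z] cannot be basic with [d] derived in isolation.
The alternation reflects intervocalic spirantization: voiced stops become fricatives between vowels. /d/ is underlying.
From [lɔd] the stem 'grass' is /lɔd/; between vowels this yields [lɔze].

[lɔze]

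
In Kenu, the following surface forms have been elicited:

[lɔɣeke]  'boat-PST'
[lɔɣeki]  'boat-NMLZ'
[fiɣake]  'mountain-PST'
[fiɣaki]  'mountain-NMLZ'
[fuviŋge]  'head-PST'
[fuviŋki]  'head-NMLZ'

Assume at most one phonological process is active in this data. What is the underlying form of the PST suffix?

The PST morpheme has two allomorphs, [-ge] and [-ke].
By contrast the NMLZ suffix keeps its initial [k] throughout — that segment must be underlying.
So the underlying form is /-ge/, and voiced stops become voiceless after a vowel.

/-ge/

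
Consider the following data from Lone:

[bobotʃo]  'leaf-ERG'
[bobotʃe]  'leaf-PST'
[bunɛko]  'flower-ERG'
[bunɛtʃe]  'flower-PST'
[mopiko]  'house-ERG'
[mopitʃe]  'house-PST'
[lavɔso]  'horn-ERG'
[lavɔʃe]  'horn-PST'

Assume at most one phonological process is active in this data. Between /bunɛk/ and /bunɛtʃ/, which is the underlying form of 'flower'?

'flower' shows [k] ~ [tʃ] at the end of the stem ([bunɛko] vs [bunɛtʃe]).
If /tʃ/ were underlying and a rule turned it into [k] before the ERG suffix, 'leaf' would also alternate; but it has [tʃ] in both [bobotʃo] and [bobotʃe].
Therefore /k/ is basic and [tʃ] is derived by palatalization before a front vowel (/k/ and /s/ become palato-alveolar [tʃ] and [ʃ] before a front vowel).

/bunɛk/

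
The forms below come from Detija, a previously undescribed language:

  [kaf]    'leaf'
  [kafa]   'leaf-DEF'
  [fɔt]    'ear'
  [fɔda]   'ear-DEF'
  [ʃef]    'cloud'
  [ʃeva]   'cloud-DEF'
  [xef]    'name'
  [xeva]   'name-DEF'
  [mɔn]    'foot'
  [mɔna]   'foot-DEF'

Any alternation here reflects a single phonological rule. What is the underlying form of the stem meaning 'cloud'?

'cloud' shows [f] ~ [v] at the end of the stem ([ʃef] vs [ʃeva]).
If /f/ were underlying and a rule turned it into [v] before the DEF suffix, 'leaf' would also alternate; but it has [f] in both [kaf] and [kafa].
The underlying segment must be /v/; voiced obstruents become voiceless word-finally, yielding [f] there.

/ʃev/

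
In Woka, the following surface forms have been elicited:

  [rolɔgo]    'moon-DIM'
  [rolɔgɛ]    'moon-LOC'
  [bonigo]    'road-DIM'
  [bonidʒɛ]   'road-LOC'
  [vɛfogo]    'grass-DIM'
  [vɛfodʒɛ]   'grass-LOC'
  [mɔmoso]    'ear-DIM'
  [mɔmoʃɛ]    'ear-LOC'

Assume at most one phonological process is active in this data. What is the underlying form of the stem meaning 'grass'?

/vɛfodʒ/

The stem for 'grass' ends in [g] in [vɛfogo] but [dʒ] in [vɛfodʒɛ].
The stem 'moon' ([rolɔgo], [rolɔgɛ]) shows [g] unchanged in both environments, so [g] cannot be basic with [dʒ] derived before the LOC suffix.
Therefore /dʒ/ is basic and [g] is derived by depalatalization (palato-alveolar /dʒ/ and /ʃ/ become [g] and [s] when no front vowel follows).
Hence 'grass' is /vɛfodʒ/ underlyingly.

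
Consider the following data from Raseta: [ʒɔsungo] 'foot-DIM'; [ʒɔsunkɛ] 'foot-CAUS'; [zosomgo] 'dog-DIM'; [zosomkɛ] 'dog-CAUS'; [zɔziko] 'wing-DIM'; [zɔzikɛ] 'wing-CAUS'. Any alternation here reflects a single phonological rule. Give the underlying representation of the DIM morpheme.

/-go/

The DIM morpheme has two allomorphs, [-go] and [-ko].
By contrast the CAUS suffix keeps its initial [k] throughout — that segment must be underlying.
So the underlying form is /-go/, and voiced stops become voiceless after a vowel.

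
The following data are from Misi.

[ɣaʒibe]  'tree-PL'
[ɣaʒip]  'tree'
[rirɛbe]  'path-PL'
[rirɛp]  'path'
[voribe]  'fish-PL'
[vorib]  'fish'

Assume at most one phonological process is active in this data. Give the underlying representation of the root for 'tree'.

In [ɣaʒibe] and [ɣaʒip] the final segment of 'tree' alternates: [b] ~ [p].
Compare 'fish', with invariant [b] in [voribe] and [vorib]: an analysis with underlying /b/ and a rule producing [p] in isolation would wrongly predict alternation here too.
The underlying segment must be /p/; voiceless stops become voiced between vowels, yielding [b] there.
The underlying form of 'tree' is therefore /ɣaʒip/.

/ɣaʒip/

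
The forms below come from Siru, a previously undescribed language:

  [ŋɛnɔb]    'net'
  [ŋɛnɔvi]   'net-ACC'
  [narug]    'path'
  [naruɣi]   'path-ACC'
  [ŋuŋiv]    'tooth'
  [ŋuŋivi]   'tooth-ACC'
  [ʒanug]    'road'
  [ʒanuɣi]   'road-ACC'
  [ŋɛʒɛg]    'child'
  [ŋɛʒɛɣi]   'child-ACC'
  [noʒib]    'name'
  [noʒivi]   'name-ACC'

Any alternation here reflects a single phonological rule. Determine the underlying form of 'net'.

/ŋɛnɔb/

The stem for 'net' ends in [b] in [ŋɛnɔb] but [v] in [ŋɛnɔvi].
But 'tooth' keeps [v] in both environments ([ŋuŋiv], [ŋuŋivi]), so there is no rule changing /v/ to [b] in isolation.
So /b/ is underlying, and a rule of intervocalic spirantization — voiced stops become fricatives between vowels — gives [v].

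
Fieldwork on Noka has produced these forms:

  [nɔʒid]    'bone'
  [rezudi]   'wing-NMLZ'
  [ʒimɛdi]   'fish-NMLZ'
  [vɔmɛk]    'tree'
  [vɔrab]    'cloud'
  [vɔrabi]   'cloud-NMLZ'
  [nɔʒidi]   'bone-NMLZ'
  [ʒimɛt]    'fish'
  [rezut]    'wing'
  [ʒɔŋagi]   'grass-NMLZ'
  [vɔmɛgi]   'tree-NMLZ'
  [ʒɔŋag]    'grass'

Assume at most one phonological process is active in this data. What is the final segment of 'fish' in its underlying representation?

The root 'fish' surfaces as [ʒimɛt] and [ʒimɛdi], with a stem-final [t] ~ [d] alternation.
But 'bone' keeps [d] in both environments ([nɔʒid], [nɔʒidi]), so there is no rule changing /d/ to [t] in isolation.
So /t/ is underlying, and a rule of intervocalic voicing — voiceless stops become voiced between vowels — gives [d].

/t/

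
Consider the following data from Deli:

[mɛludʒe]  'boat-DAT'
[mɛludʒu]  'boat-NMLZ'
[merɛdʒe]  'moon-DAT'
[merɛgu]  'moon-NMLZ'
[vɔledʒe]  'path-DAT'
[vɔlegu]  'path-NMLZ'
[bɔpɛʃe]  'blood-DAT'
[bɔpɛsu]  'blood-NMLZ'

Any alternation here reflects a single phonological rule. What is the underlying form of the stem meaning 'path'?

The root 'path' surfaces as [vɔledʒe] and [vɔlegu], with a stem-final [dʒ] ~ [g] alternation.
But 'boat' keeps [dʒ] in both environments ([mɛludʒe], [mɛludʒu]), so there is no rule changing /dʒ/ to [g] before the NMLZ suffix.
Therefore /g/ is basic and [dʒ] is derived by palatalization before a front vowel (/g/ and /s/ become palato-alveolar [dʒ] and [ʃ] before a front vowel).

/vɔleg/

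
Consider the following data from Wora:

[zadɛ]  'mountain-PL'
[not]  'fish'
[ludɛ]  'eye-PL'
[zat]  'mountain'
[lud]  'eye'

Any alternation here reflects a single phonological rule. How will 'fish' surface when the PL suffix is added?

[nodɛ]

In [zat] and [zadɛ] the final segment of 'mountain' alternates: [t] ~ [d].
The stem 'eye' ([lud], [ludɛ]) shows [d] unchanged in both environments, so [d] cannot be basic with [t] derived in isolation.
So /t/ is underlying, and a rule of intervocalic voicing — voiceless stops become voiced between vowels — gives [d].
From [not] the stem 'fish' is /not/; between vowels this yields [nodɛ].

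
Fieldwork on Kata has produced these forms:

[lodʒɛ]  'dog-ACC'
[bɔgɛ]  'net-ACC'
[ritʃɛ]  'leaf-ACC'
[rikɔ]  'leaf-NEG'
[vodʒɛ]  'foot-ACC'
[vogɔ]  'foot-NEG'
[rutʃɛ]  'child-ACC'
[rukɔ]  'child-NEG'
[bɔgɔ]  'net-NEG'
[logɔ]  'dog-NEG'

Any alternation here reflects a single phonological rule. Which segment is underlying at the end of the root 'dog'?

The stem for 'dog' ends in [g] in [logɔ] but [dʒ] in [lodʒɛ].
Compare 'net', with invariant [g] in [bɔgɔ] and [bɔgɛ]: an analysis with underlying /g/ and a rule producing [dʒ] before the ACC suffix would wrongly predict alternation here too.
The underlying segment must be /dʒ/; palato-alveolar /tʃ/ and /dʒ/ become [k] and [g] when no front vowel follows, yielding [g] there.

/dʒ/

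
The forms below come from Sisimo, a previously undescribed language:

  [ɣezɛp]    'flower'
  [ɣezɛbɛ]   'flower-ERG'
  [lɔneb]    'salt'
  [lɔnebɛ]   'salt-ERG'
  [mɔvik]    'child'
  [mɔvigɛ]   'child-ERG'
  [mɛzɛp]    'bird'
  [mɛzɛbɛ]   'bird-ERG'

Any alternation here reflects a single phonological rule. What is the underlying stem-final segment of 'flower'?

'flower' shows [p] ~ [b] at the end of the stem ([ɣezɛp] vs [ɣezɛbɛ]).
If /b/ were underlying and a rule turned it into [p] in isolation, 'salt' would also alternate; but it has [b] in both [lɔneb] and [lɔnebɛ].
Therefore /p/ is basic and [b] is derived by intervocalic voicing (voiceless stops become voiced between vowels).

/p/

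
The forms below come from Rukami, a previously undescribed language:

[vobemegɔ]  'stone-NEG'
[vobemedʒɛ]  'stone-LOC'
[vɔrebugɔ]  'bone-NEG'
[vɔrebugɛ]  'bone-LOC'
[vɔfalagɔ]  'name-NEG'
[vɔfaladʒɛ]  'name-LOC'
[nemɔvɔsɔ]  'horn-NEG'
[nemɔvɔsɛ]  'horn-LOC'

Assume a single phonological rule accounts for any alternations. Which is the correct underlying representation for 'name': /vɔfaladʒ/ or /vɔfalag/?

In [vɔfalagɔ] and [vɔfaladʒɛ] the final segment of 'name' alternates: [g] ~ [dʒ].
Compare 'bone', with invariant [g] in [vɔrebugɔ] and [vɔrebugɛ]: an analysis with underlying /g/ and a rule producing [dʒ] before the LOC suffix would wrongly predict alternation here too.
The underlying segment must be /dʒ/; palato-alveolar /dʒ/ becomes [g] when no front vowel follows, yielding [g] there.

/vɔfaladʒ/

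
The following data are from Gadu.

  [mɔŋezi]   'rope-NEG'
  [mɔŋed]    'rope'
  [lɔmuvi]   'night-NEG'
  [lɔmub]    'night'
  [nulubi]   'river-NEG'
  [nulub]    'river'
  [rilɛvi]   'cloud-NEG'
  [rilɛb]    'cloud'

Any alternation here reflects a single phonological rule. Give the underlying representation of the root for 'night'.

'night' shows [v] ~ [b] at the end of the stem ([lɔmuvi] vs [lɔmub]).
The stem 'river' ([nulubi], [nulub]) shows [b] unchanged in both environments, so [b] cannot be basic with [v] derived before the NEG suffix.
The alternation reflects word-final hardening: voiced fricatives become stops word-finally. /v/ is underlying.
So 'night' = /lɔmuv/.

/lɔmuv/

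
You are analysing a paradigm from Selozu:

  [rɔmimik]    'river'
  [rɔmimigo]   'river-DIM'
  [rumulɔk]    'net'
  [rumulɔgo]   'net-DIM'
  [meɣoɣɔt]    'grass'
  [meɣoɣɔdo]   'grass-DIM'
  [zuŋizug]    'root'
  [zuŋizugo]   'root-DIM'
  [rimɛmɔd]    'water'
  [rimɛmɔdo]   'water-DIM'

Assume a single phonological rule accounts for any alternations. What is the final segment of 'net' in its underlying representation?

The stem for 'net' ends in [k] in [rumulɔk] but [g] in [rumulɔgo].
Compare 'root', with invariant [g] in [zuŋizug] and [zuŋizugo]: an analysis with underlying /g/ and a rule producing [k] in isolation would wrongly predict alternation here too.
So /k/ is underlying, and a rule of intervocalic voicing — voiceless stops become voiced between vowels — gives [g].

/k/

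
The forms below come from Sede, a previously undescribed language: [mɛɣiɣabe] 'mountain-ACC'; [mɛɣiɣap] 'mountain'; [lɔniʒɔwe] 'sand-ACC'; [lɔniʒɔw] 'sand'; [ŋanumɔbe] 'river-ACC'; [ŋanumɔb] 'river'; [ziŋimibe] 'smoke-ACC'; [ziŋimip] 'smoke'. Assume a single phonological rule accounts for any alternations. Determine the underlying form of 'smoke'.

'smoke' shows [b] ~ [p] at the end of the stem ([ziŋimibe] vs [ziŋimip]).
But 'river' keeps [b] in both environments ([ŋanumɔbe], [ŋanumɔb]), so there is no rule changing /b/ to [p] in isolation.
So /p/ is underlying, and a rule of intervocalic voicing — voiceless stops become voiced between vowels — gives [b].
Hence 'smoke' is /ziŋimip/ underlyingly.

/ziŋimip/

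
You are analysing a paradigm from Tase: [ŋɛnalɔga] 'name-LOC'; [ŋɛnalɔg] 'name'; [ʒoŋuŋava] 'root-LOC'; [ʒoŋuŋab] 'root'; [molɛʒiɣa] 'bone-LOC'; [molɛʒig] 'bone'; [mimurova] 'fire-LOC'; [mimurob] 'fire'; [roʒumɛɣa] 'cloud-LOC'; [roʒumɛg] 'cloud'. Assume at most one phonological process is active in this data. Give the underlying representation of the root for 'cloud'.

The root 'cloud' surfaces as [roʒumɛɣa] and [roʒumɛg], with a stem-final [ɣ] ~ [g] alternation.
Compare 'name', with invariant [g] in [ŋɛnalɔga] and [ŋɛnalɔg]: an analysis with underlying /g/ and a rule producing [ɣ] before the LOC suffix would wrongly predict alternation here too.
Therefore /ɣ/ is basic and [g] is derived by word-final hardening (voiced fricatives become stops word-finally).

/roʒumɛɣ/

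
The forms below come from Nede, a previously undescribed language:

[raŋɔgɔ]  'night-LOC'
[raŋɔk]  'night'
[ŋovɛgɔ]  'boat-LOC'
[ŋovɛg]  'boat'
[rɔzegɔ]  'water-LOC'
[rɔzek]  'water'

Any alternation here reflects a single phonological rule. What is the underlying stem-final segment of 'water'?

The root 'water' surfaces as [rɔzegɔ] and [rɔzek], with a stem-final [g] ~ [k] alternation.
But 'boat' keeps [g] in both environments ([ŋovɛgɔ], [ŋovɛg]), so there is no rule changing /g/ to [k] in isolation.
The alternation reflects intervocalic voicing: voiceless stops become voiced between vowels. /k/ is underlying.

/k/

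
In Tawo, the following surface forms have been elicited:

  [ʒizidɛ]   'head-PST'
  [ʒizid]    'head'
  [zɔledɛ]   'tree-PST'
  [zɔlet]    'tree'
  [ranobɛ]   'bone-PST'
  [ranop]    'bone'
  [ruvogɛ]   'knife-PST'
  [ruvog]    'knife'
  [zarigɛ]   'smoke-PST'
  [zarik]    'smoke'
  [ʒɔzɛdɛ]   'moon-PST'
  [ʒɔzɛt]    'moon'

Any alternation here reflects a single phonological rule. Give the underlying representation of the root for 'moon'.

/ʒɔzɛt/

In [ʒɔzɛdɛ] and [ʒɔzɛt] the final segment of 'moon' alternates: [d] ~ [t].
But 'head' keeps [d] in both environments ([ʒizidɛ], [ʒizid]), so there is no rule changing /d/ to [t] in isolation.
The alternation reflects intervocalic voicing: voiceless stops become voiced between vowels. /t/ is underlying.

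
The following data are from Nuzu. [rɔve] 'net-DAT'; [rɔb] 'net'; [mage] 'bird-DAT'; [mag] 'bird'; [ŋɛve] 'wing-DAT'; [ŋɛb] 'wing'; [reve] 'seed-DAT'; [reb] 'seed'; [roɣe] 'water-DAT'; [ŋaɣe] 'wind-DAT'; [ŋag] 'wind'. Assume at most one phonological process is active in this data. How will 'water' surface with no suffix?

[rog]

The root 'wind' surfaces as [ŋaɣe] and [ŋag], with a stem-final [ɣ] ~ [g] alternation.
But 'bird' keeps [g] in both environments ([mage], [mag]), so there is no rule changing /g/ to [ɣ] before the DAT suffix.
So /ɣ/ is underlying, and a rule of word-final hardening — voiced fricatives become stops word-finally — gives [g].
The one attested form of 'water', [roɣe], shows underlying /roɣ/. Applying the same rule word-finally gives [rog].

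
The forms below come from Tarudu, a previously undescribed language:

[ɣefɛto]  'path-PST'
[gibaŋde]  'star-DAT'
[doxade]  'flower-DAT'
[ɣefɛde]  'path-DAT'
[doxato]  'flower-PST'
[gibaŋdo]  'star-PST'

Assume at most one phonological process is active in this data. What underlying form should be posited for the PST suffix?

/-to/

The PST morpheme has two allomorphs, [-do] and [-to].
The DAT suffix, which begins with [d], is invariant after every stem; so [d] is not altered by any rule here.
The PST suffix is therefore /-to/ underlyingly, with post-nasal voicing: voiceless stops become voiced after a nasal.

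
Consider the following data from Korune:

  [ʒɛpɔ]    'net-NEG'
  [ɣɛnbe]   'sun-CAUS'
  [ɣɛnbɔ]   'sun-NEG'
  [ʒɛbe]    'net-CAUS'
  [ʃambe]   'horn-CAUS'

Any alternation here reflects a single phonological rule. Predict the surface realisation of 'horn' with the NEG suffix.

The NEG morpheme has two allomorphs, [-bɔ] and [-pɔ].
The CAUS suffix, which begins with [b], is invariant after every stem; so [b] is not altered by any rule here.
So the underlying form is /-pɔ/, and voiceless stops become voiced after a nasal.
After 'horn', which ends in a nasal, the suffix surfaces as [-bɔ], giving [ʃambɔ].

[ʃambɔ]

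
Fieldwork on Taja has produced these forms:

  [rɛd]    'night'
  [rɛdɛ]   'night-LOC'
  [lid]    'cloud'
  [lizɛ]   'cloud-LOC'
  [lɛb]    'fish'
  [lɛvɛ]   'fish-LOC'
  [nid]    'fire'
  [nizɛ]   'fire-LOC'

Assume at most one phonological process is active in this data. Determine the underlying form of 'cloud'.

The root 'cloud' surfaces as [lid] and [lizɛ], with a stem-final [d] ~ [z] alternation.
If /d/ were underlying and a rule turned it into [z] before the LOC suffix, 'night' would also alternate; but it has [d] in both [rɛd] and [rɛdɛ].
So /z/ is underlying, and a rule of word-final hardening — voiced fricatives become stops word-finally — gives [d].

/liz/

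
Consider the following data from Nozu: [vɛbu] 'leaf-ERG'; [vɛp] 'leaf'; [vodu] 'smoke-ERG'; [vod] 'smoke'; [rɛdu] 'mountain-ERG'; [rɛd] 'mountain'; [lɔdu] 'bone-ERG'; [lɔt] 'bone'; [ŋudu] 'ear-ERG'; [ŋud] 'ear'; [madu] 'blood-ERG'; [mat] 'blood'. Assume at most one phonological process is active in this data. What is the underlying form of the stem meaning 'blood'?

/mat/

In [madu] and [mat] the final segment of 'blood' alternates: [d] ~ [t].
The stem 'smoke' ([vodu], [vod]) shows [d] unchanged in both environments, so [d] cannot be basic with [t] derived in isolation.
The alternation reflects intervocalic voicing: voiceless stops become voiced between vowels. /t/ is underlying.
Hence 'blood' is /mat/ underlyingly.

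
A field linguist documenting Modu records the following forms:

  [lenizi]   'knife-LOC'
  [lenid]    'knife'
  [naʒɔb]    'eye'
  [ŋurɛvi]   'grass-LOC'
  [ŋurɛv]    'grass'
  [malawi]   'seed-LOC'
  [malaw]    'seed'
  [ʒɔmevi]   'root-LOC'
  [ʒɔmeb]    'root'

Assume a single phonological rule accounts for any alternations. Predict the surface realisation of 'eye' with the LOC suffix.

[naʒɔvi]

The root 'root' surfaces as [ʒɔmevi] and [ʒɔmeb], with a stem-final [v] ~ [b] alternation.
Compare 'grass', with invariant [v] in [ŋurɛvi] and [ŋurɛv]: an analysis with underlying /v/ and a rule producing [b] in isolation would wrongly predict alternation here too.
The underlying segment must be /b/; voiced stops become fricatives between vowels, yielding [v] there.
The one attested form of 'eye', [naʒɔb], shows underlying /naʒɔb/. Applying the same rule between vowels gives [naʒɔvi].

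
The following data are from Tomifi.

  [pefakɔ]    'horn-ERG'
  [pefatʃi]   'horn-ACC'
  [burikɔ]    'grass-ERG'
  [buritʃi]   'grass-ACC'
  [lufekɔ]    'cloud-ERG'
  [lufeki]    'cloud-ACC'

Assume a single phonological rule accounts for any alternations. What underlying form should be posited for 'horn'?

In [pefakɔ] and [pefatʃi] the final segment of 'horn' alternates: [k] ~ [tʃ].
If /k/ were underlying and a rule turned it into [tʃ] before the ACC suffix, 'cloud' would also alternate; but it has [k] in both [lufekɔ] and [lufeki].
The alternation reflects depalatalization: palato-alveolar /tʃ/ becomes [k] when no front vowel follows. /tʃ/ is underlying.

/pefatʃ/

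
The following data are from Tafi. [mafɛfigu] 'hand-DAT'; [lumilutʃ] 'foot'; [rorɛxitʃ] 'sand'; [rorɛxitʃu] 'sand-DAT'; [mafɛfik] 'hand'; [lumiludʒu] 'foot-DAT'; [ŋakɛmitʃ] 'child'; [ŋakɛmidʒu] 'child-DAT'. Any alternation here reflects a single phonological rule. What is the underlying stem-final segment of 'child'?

'child' shows [tʃ] ~ [dʒ] at the end of the stem ([ŋakɛmitʃ] vs [ŋakɛmidʒu]).
The stem 'sand' ([rorɛxitʃ], [rorɛxitʃu]) shows [tʃ] unchanged in both environments, so [tʃ] cannot be basic with [dʒ] derived before the DAT suffix.
The alternation reflects word-final obstruent devoicing: voiced obstruents become voiceless word-finally. /dʒ/ is underlying.

/dʒ/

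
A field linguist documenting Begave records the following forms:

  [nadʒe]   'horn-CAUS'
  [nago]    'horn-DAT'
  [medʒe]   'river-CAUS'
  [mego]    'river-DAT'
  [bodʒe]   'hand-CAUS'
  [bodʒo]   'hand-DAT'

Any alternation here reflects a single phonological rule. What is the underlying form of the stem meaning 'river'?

The root 'river' surfaces as [medʒe] and [mego], with a stem-final [dʒ] ~ [g] alternation.
But 'hand' keeps [dʒ] in both environments ([bodʒe], [bodʒo]), so there is no rule changing /dʒ/ to [g] before the DAT suffix.
So /g/ is underlying, and a rule of palatalization before a front vowel — /g/ becomes palato-alveolar [dʒ] before a front vowel — gives [dʒ].

/meg/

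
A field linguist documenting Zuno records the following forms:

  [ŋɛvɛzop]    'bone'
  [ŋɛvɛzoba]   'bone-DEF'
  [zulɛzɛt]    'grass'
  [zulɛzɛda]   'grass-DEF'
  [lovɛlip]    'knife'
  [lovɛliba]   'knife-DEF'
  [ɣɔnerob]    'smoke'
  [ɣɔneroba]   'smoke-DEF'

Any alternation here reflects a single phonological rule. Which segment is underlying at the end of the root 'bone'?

/p/

The stem for 'bone' ends in [p] in [ŋɛvɛzop] but [b] in [ŋɛvɛzoba].
The stem 'smoke' ([ɣɔnerob], [ɣɔneroba]) shows [b] unchanged in both environments, so [b] cannot be basic with [p] derived in isolation.
So /p/ is underlying, and a rule of intervocalic voicing — voiceless stops become voiced between vowels — gives [b].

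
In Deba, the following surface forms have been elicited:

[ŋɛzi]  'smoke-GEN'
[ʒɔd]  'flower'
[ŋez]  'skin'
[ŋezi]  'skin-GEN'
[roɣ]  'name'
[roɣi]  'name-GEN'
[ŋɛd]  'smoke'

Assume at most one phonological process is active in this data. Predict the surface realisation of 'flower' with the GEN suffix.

[ʒɔzi]

In [ŋɛd] and [ŋɛzi] the final segment of 'smoke' alternates: [d] ~ [z].
The stem 'skin' ([ŋez], [ŋezi]) shows [z] unchanged in both environments, so [z] cannot be basic with [d] derived in isolation.
Therefore /d/ is basic and [z] is derived by intervocalic spirantization (voiced stops become fricatives between vowels).
From [ʒɔd] the stem 'flower' is /ʒɔd/; between vowels this yields [ʒɔzi].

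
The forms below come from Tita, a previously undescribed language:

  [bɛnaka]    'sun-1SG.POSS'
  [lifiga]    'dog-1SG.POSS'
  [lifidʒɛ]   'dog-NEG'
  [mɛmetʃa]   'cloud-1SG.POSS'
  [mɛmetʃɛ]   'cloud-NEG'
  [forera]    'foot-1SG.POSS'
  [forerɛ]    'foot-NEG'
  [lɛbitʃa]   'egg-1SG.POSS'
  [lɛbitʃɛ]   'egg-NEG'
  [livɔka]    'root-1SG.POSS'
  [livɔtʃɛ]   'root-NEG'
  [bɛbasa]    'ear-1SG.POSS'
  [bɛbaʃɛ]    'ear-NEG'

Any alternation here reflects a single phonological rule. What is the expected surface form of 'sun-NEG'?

The root 'root' surfaces as [livɔka] and [livɔtʃɛ], with a stem-final [k] ~ [tʃ] alternation.
If /tʃ/ were underlying and a rule turned it into [k] before the 1SG.POSS suffix, 'cloud' would also alternate; but it has [tʃ] in both [mɛmetʃa] and [mɛmetʃɛ].
The underlying segment must be /k/; /k/, /g/ and /s/ become palato-alveolar [tʃ], [dʒ] and [ʃ] before a front vowel, yielding [tʃ] there.
From [bɛnaka] the stem 'sun' is /bɛnak/; before a front vowel this yields [bɛnatʃɛ].

[bɛnatʃɛ]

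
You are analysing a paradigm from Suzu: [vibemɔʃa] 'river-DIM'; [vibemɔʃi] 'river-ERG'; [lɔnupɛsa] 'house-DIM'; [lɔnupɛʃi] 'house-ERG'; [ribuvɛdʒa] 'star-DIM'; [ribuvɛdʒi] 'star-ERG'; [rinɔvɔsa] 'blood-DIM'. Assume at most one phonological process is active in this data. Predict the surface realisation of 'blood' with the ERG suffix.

[rinɔvɔʃi]

The root 'house' surfaces as [lɔnupɛsa] and [lɔnupɛʃi], with a stem-final [s] ~ [ʃ] alternation.
But 'river' keeps [ʃ] in both environments ([vibemɔʃa], [vibemɔʃi]), so there is no rule changing /ʃ/ to [s] before the DIM suffix.
So /s/ is underlying, and a rule of palatalization before a front vowel — /s/ becomes palato-alveolar [ʃ] before a front vowel — gives [ʃ].
The one attested form of 'blood', [rinɔvɔsa], shows underlying /rinɔvɔs/. Applying the same rule before a front vowel gives [rinɔvɔʃi].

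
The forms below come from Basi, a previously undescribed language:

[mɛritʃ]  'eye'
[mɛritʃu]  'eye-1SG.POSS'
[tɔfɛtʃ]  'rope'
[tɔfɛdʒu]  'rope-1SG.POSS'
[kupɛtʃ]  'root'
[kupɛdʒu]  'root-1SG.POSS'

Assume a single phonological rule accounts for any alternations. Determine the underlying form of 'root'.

The root 'root' surfaces as [kupɛtʃ] and [kupɛdʒu], with a stem-final [tʃ] ~ [dʒ] alternation.
If /tʃ/ were underlying and a rule turned it into [dʒ] before the 1SG.POSS suffix, 'eye' would also alternate; but it has [tʃ] in both [mɛritʃ] and [mɛritʃu].
The alternation reflects word-final obstruent devoicing: voiced obstruents become voiceless word-finally. /dʒ/ is underlying.

/kupɛdʒ/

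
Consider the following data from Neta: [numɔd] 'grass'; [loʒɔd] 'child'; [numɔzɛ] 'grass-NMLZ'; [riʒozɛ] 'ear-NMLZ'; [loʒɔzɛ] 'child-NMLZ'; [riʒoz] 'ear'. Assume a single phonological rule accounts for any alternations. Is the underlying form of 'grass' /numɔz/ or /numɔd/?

The stem for 'grass' ends in [z] in [numɔzɛ] but [d] in [numɔd].
The stem 'ear' ([riʒozɛ], [riʒoz]) shows [z] unchanged in both environments, so [z] cannot be basic with [d] derived in isolation.
Therefore /d/ is basic and [z] is derived by intervocalic spirantization (voiced stops become fricatives between vowels).

/numɔd/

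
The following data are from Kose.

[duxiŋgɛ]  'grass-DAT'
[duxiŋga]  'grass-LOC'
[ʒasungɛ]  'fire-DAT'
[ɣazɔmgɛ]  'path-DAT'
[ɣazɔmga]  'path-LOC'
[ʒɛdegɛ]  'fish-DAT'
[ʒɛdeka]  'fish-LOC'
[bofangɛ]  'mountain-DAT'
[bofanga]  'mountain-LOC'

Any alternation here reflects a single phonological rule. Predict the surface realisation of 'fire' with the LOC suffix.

The LOC morpheme has two allomorphs, [-ga] and [-ka].
By contrast the DAT suffix keeps its initial [g] throughout — that segment must be underlying.
So the underlying form is /-ka/, and voiceless stops become voiced after a nasal.
After 'fire', which ends in a nasal, the suffix surfaces as [-ga], giving [ʒasunga].

[ʒasunga]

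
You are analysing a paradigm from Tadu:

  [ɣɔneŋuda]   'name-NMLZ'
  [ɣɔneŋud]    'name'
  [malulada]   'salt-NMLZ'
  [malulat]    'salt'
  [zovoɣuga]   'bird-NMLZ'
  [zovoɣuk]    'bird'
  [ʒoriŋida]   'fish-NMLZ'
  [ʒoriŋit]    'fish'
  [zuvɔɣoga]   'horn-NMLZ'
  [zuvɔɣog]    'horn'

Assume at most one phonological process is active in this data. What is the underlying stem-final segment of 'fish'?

/t/

The root 'fish' surfaces as [ʒoriŋida] and [ʒoriŋit], with a stem-final [d] ~ [t] alternation.
But 'name' keeps [d] in both environments ([ɣɔneŋuda], [ɣɔneŋud]), so there is no rule changing /d/ to [t] in isolation.
Therefore /t/ is basic and [d] is derived by intervocalic voicing (voiceless stops become voiced between vowels).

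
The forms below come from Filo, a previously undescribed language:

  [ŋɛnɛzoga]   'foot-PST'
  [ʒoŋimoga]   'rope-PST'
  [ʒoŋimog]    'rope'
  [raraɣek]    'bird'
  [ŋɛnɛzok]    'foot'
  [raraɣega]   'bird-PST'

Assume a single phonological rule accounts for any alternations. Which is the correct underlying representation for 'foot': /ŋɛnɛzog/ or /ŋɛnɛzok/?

/ŋɛnɛzok/

The root 'foot' surfaces as [ŋɛnɛzok] and [ŋɛnɛzoga], with a stem-final [k] ~ [g] alternation.
If /g/ were underlying and a rule turned it into [k] in isolation, 'rope' would also alternate; but it has [g] in both [ʒoŋimog] and [ʒoŋimoga].
The underlying segment must be /k/; voiceless stops become voiced between vowels, yielding [g] there.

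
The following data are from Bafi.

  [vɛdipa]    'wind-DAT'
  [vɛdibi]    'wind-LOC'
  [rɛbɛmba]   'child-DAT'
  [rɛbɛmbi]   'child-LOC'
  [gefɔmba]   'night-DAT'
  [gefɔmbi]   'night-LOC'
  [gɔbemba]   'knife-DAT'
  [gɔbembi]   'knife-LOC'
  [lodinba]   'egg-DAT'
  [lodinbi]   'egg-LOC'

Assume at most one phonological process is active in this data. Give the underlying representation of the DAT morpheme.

/-pa/

The DAT suffix surfaces as [-ba] and [-pa], depending on the final segment of the stem.
By contrast the LOC suffix keeps its initial [b] throughout — that segment must be underlying.
So the underlying form is /-pa/, and voiceless stops become voiced after a nasal.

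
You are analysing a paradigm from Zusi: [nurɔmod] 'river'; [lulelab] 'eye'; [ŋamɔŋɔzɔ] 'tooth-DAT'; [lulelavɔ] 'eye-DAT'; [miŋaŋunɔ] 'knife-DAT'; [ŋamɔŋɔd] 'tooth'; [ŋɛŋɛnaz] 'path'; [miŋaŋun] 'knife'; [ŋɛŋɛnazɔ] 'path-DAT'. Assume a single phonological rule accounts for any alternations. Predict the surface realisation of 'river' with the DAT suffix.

In [ŋamɔŋɔd] and [ŋamɔŋɔzɔ] the final segment of 'tooth' alternates: [d] ~ [z].
But 'path' keeps [z] in both environments ([ŋɛŋɛnaz], [ŋɛŋɛnazɔ]), so there is no rule changing /z/ to [d] in isolation.
So /d/ is underlying, and a rule of intervocalic spirantization — voiced stops become fricatives between vowels — gives [z].
From [nurɔmod] the stem 'river' is /nurɔmod/; between vowels this yields [nurɔmozɔ].

[nurɔmozɔ]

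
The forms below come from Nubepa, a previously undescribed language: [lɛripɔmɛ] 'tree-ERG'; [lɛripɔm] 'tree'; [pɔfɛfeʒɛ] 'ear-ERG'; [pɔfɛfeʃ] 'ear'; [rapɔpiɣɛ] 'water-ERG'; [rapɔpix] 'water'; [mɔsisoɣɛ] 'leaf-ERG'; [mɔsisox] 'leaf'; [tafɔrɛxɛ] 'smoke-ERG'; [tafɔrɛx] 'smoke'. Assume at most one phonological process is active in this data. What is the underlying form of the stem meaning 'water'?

/rapɔpiɣ/

'water' shows [ɣ] ~ [x] at the end of the stem ([rapɔpiɣɛ] vs [rapɔpix]).
But 'smoke' keeps [x] in both environments ([tafɔrɛxɛ], [tafɔrɛx]), so there is no rule changing /x/ to [ɣ] before the ERG suffix.
The underlying segment must be /ɣ/; voiced obstruents become voiceless word-finally, yielding [x] there.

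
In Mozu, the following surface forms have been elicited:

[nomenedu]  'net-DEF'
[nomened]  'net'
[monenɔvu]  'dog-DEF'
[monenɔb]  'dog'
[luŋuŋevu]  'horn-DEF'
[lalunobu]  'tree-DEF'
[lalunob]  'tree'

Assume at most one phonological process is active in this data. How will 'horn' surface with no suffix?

In [monenɔvu] and [monenɔb] the final segment of 'dog' alternates: [v] ~ [b].
If /b/ were underlying and a rule turned it into [v] before the DEF suffix, 'tree' would also alternate; but it has [b] in both [lalunobu] and [lalunob].
Therefore /v/ is basic and [b] is derived by word-final hardening (voiced fricatives become stops word-finally).
The one attested form of 'horn', [luŋuŋevu], shows underlying /luŋuŋev/. Applying the same rule word-finally gives [luŋuŋeb].

[luŋuŋeb]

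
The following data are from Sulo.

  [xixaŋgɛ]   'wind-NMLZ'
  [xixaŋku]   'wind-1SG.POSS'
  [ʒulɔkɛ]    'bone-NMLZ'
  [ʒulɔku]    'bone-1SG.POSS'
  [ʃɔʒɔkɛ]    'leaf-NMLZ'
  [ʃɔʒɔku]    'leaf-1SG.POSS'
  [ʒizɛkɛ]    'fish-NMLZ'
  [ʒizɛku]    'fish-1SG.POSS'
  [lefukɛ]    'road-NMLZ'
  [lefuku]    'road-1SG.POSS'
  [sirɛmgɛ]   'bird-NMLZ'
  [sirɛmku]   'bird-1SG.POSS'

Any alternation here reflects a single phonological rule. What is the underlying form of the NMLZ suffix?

/-gɛ/

The NMLZ morpheme has two allomorphs, [-gɛ] and [-kɛ].
The 1SG.POSS suffix, which begins with [k], is invariant after every stem; so [k] is not altered by any rule here.
The NMLZ suffix is therefore /-gɛ/ underlyingly, with post-vocalic devoicing: voiced stops become voiceless after a vowel.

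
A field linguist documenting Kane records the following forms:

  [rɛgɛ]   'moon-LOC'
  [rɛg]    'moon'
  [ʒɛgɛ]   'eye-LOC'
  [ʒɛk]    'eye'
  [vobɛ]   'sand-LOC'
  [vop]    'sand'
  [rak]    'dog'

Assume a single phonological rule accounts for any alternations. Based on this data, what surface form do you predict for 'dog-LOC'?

In [ʒɛgɛ] and [ʒɛk] the final segment of 'eye' alternates: [g] ~ [k].
The stem 'moon' ([rɛgɛ], [rɛg]) shows [g] unchanged in both environments, so [g] cannot be basic with [k] derived in isolation.
Therefore /k/ is basic and [g] is derived by intervocalic voicing (voiceless stops become voiced between vowels).
The one attested form of 'dog', [rak], shows underlying /rak/. Applying the same rule between vowels gives [ragɛ].

[ragɛ]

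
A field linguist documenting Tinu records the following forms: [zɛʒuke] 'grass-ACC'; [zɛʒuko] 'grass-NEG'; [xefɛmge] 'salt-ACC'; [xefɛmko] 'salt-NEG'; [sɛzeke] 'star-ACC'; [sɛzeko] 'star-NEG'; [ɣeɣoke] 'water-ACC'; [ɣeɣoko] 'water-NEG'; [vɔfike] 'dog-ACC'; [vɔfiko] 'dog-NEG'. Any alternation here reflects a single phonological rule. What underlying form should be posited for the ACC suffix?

/-ge/

The ACC suffix surfaces as [-ge] and [-ke], depending on the final segment of the stem.
The NEG suffix, which begins with [k], is invariant after every stem; so [k] is not altered by any rule here.
The ACC suffix is therefore /-ge/ underlyingly, with post-vocalic devoicing: voiced stops become voiceless after a vowel.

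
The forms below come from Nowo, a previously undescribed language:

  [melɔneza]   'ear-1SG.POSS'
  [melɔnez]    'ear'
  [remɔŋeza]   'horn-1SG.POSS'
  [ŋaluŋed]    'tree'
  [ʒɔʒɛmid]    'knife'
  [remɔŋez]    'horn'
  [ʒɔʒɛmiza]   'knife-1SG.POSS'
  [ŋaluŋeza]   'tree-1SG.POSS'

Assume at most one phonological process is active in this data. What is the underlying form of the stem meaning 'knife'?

The root 'knife' surfaces as [ʒɔʒɛmiza] and [ʒɔʒɛmid], with a stem-final [z] ~ [d] alternation.
If /z/ were underlying and a rule turned it into [d] in isolation, 'ear' would also alternate; but it has [z] in both [melɔneza] and [melɔnez].
The alternation reflects intervocalic spirantization: voiced stops become fricatives between vowels. /d/ is underlying.
So 'knife' = /ʒɔʒɛmid/.

/ʒɔʒɛmid/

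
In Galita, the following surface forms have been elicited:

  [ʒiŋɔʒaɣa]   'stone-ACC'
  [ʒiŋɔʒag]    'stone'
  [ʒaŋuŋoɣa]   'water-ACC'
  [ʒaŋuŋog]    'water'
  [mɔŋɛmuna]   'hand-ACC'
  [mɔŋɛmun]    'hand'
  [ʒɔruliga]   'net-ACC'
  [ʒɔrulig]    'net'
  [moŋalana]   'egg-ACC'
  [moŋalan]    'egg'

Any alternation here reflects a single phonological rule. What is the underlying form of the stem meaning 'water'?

The stem for 'water' ends in [ɣ] in [ʒaŋuŋoɣa] but [g] in [ʒaŋuŋog].
Compare 'net', with invariant [g] in [ʒɔruliga] and [ʒɔrulig]: an analysis with underlying /g/ and a rule producing [ɣ] before the ACC suffix would wrongly predict alternation here too.
So /ɣ/ is underlying, and a rule of word-final hardening — voiced fricatives become stops word-finally — gives [g].
So 'water' = /ʒaŋuŋoɣ/.

/ʒaŋuŋoɣ/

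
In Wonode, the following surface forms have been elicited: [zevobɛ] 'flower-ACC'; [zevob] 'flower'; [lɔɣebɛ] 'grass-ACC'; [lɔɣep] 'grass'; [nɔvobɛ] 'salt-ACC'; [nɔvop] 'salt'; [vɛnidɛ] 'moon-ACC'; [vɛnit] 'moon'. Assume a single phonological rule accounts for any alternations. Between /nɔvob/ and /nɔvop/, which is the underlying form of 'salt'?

/nɔvop/

The stem for 'salt' ends in [b] in [nɔvobɛ] but [p] in [nɔvop].
The stem 'flower' ([zevobɛ], [zevob]) shows [b] unchanged in both environments, so [b] cannot be basic with [p] derived in isolation.
So /p/ is underlying, and a rule of intervocalic voicing — voiceless stops become voiced between vowels — gives [b].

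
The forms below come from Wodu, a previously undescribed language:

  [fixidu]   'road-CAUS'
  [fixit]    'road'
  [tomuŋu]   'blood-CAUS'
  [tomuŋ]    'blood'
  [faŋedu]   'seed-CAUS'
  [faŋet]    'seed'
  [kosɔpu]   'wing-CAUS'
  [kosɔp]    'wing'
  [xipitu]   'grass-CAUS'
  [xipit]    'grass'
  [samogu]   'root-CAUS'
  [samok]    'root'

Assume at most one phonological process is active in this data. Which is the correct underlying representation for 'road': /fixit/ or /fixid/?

/fixid/

The stem for 'road' ends in [d] in [fixidu] but [t] in [fixit].
If /t/ were underlying and a rule turned it into [d] before the CAUS suffix, 'grass' would also alternate; but it has [t] in both [xipitu] and [xipit].
The alternation reflects word-final obstruent devoicing: voiced obstruents become voiceless word-finally. /d/ is underlying.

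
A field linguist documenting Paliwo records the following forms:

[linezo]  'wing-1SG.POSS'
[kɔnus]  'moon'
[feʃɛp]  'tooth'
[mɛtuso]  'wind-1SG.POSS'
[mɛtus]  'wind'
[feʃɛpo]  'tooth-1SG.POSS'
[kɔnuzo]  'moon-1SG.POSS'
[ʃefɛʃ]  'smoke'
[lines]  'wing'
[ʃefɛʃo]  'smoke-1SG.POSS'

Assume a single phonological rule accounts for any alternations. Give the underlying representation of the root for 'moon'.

The stem for 'moon' ends in [z] in [kɔnuzo] but [s] in [kɔnus].
But 'wind' keeps [s] in both environments ([mɛtuso], [mɛtus]), so there is no rule changing /s/ to [z] before the 1SG.POSS suffix.
Therefore /z/ is basic and [s] is derived by word-final obstruent devoicing (voiced obstruents become voiceless word-finally).

/kɔnuz/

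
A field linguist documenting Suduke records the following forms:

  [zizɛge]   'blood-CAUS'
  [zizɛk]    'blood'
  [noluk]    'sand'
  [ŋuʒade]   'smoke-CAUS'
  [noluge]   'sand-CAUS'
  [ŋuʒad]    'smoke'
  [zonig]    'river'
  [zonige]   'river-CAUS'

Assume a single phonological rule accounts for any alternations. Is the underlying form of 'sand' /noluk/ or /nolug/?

'sand' shows [g] ~ [k] at the end of the stem ([noluge] vs [noluk]).
The stem 'river' ([zonige], [zonig]) shows [g] unchanged in both environments, so [g] cannot be basic with [k] derived in isolation.
The alternation reflects intervocalic voicing: voiceless stops become voiced between vowels. /k/ is underlying.

/noluk/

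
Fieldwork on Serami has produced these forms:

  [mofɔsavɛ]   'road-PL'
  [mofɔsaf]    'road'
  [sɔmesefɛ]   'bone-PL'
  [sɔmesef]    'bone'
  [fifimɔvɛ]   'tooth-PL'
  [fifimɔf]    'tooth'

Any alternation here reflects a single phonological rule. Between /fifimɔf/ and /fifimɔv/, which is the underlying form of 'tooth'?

The stem for 'tooth' ends in [v] in [fifimɔvɛ] but [f] in [fifimɔf].
Compare 'bone', with invariant [f] in [sɔmesefɛ] and [sɔmesef]: an analysis with underlying /f/ and a rule producing [v] before the PL suffix would wrongly predict alternation here too.
The alternation reflects word-final obstruent devoicing: voiced obstruents become voiceless word-finally. /v/ is underlying.

/fifimɔv/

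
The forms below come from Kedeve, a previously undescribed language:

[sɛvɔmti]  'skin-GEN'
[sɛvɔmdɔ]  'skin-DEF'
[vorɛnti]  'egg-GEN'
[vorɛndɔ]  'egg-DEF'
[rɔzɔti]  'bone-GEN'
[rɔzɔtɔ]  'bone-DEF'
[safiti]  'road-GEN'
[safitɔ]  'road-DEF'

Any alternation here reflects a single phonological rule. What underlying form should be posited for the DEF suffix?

/-dɔ/

The DEF morpheme has two allomorphs, [-dɔ] and [-tɔ].
The GEN suffix, which begins with [t], is invariant after every stem; so [t] is not altered by any rule here.
So the underlying form is /-dɔ/, and voiced stops become voiceless after a vowel.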